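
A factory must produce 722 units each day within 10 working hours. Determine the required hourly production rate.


Formula: Production Rate = Daily Demand / Available Hours
Rate = 722 units/day / 10 hours/day
Rate = 72.2 units/hour

72.2 units/hour


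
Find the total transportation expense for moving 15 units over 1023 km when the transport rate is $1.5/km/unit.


TC = dist * cost * units = 1023 * 1.5 * 15 = $23017.50

$23017.50


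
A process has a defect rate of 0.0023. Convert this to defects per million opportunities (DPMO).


DPMO = defect_rate * 1000000 = 0.0023 * 1000000

2300


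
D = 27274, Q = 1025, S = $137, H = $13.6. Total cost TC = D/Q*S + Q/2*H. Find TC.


TC = 27274/1025 * 137 + 1025/2 * 13.6

$10615.40


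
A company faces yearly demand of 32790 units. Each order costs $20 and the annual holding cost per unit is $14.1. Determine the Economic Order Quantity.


Formula: EOQ = sqrt(2 * D * S / H)
Numerator: 2 * 32790 * 20 = 1311600
2DS/H = 1311600 / 14.1 = 93021.3
EOQ = sqrt(93021.3) = 305.0 units

305.0 units


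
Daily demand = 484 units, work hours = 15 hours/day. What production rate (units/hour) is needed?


Formula: Production Rate = Daily Demand / Available Hours
Rate = 484 units/day / 15 hours/day
Rate = 32.3 units/hour

32.3 units/hour


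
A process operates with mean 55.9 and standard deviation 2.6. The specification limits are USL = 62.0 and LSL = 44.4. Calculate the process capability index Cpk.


Cpu = (62.0 - 55.9) / (3 * 2.6) = 0.78
Cpl = (55.9 - 44.4) / (3 * 2.6) = 1.47
Cpk = min(0.78, 1.47) = 0.78

0.78


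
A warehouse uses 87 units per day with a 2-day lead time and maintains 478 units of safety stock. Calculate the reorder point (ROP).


Formula: ROP = (Daily Demand * Lead Time) + Safety Stock
Demand during lead time = 87 * 2 = 174 units
ROP = 174 + 478 = 652 units

652 units


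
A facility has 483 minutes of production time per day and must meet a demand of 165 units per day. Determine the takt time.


Formula: Takt Time = Available Production Time / Customer Demand
Takt = 483 min/day / 165 units/day
Takt = 2.93 min/unit

2.93 min/unit


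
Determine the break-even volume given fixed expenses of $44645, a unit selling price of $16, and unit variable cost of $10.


Formula: BEQ = Fixed Costs / (Price - Variable Cost)
Contribution margin = $16 - $10 = $6/unit
BEQ = ceil($44645 / $6/unit) = ceil(7440.83) = 7441 units

7441 units


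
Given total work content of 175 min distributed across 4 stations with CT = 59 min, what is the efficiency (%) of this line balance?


Formula: Efficiency = Sum of Task Times / (N_stations * CT) * 100
Total station capacity = 4 stations * 59 min = 236 min
Efficiency = 175 / 236 * 100 = 74.2%

74.2%


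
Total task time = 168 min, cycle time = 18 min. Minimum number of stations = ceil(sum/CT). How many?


Formula: N_min = ceil(Sum of Task Times / Cycle Time)
N_min = ceil(168 min / 18 min) = ceil(9.3333)
N_min = 10 stations

10


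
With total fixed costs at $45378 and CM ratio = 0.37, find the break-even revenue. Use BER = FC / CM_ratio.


Formula: BER = Fixed Costs / Contribution Margin Ratio
BER = $45378 / 0.37
BER = $122643.24 (to the nearest cent)

$122643.24


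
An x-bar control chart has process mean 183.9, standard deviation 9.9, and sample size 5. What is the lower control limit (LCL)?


LCL = 183.9 - 3 * 9.9 / sqrt(5)

170.62


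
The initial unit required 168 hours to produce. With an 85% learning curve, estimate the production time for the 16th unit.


Formula: T_n = T_1 * (learning_rate)^(log2(n)) where learning_rate = rate/100
Doublings = log2(16) = 4
T_n = 168 * 0.85^4
T_n = 168 * 0.522 = 87.7 hours

87.7 hours


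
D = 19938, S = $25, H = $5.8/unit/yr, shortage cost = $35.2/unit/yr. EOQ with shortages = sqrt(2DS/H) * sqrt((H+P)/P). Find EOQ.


Formula: EOQ* = sqrt(2DS/H) * sqrt((H+P)/P)
Base EOQ = sqrt(2*19938*25/5.8) = 414.58 units
Correction = sqrt((5.8+35.2)/35.2) = 1.07925
EOQ* = 414.58 * 1.07925 = 447.4 units

447.4 units


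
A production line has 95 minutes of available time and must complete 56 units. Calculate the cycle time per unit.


Formula: CT = Available Time / Number of Units
CT = 95 min / 56 units
CT = 1.7 min/unit

1.7 min/unit


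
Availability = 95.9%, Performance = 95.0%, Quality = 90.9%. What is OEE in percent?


Formula: OEE = Availability * Performance * Quality / 10000
A * P = 95.9% * 95.0% / 100 = 91.11%
OEE = 91.11% * 90.9% / 100 = 82.8%

82.8%


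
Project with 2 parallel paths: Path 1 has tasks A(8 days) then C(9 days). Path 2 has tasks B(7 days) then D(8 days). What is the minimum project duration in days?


Path 1 = 8 + 9 = 17 days
Path 2 = 7 + 8 = 15 days
Duration = max(17, 15) = 17 days

17 days


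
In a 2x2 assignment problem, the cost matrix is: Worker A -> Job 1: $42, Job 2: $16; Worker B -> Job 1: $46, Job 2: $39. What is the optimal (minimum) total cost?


Option 1: A->1 + B->2 = $42 + $39 = $81
Option 2: A->2 + B->1 = $16 + $46 = $62
Min cost = min($81, $62) = $62

$62


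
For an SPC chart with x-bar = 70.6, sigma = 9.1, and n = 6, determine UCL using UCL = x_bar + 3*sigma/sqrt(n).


UCL = 70.6 + 3 * 9.1 / sqrt(6)

81.75


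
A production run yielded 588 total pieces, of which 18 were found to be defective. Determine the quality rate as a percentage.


Formula: Quality Rate = Good Pieces / Total Pieces * 100
Good pieces = 588 - 18 = 570
QR = 570 / 588 * 100 = 96.9%

96.9%


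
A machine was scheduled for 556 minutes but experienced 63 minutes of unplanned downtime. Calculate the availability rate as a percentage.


Formula: Availability = (Planned Time - Downtime) / Planned Time * 100
Uptime = 556 - 63 = 493 min
Availability = 493 / 556 * 100 = 88.7%

88.7%


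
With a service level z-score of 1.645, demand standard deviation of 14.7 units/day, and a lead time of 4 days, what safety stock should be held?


Formula: SS = z * sigma_d * sqrt(LT)
sqrt(LT) = sqrt(4) = 2.0
SS = 1.645 * 14.7 * 2.0
SS = 48.4 units

48.4 units


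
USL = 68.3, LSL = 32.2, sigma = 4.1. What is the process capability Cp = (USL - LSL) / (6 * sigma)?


Cp = (68.3 - 32.2) / (6 * 4.1)

1.47


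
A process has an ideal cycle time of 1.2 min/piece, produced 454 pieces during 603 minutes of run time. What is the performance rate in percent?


Formula: Performance = (Ideal CT * Total Count) / Run Time * 100
Ideal output time = 1.2 * 454 = 544.8 min
Performance = 544.8 / 603 * 100 = 90.3%

90.3%


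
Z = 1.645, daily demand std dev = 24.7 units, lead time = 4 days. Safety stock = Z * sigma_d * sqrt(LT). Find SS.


Formula: SS = z * sigma_d * sqrt(LT)
sqrt(LT) = sqrt(4) = 2.0
SS = 1.645 * 24.7 * 2.0
SS = 81.3 units

81.3 units


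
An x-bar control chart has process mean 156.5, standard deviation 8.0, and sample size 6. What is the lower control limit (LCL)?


LCL = 156.5 - 3 * 8.0 / sqrt(6)

146.7


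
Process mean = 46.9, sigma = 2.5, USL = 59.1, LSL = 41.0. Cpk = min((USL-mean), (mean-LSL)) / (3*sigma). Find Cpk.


Cpu = (59.1 - 46.9) / (3 * 2.5) = 1.63
Cpl = (46.9 - 41.0) / (3 * 2.5) = 0.79
Cpk = min(1.63, 0.79) = 0.79

0.79


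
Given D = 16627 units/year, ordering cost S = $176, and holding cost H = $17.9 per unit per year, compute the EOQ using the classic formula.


Formula: EOQ = sqrt(2 * D * S / H)
Numerator: 2 * 16627 * 176 = 5852704
2DS/H = 5852704 / 17.9 = 326966.7
EOQ = sqrt(326966.7) = 571.8 units

571.8 units


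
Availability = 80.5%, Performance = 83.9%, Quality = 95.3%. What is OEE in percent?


Formula: OEE = Availability * Performance * Quality / 10000
A * P = 80.5% * 83.9% / 100 = 67.54%
OEE = 67.54% * 95.3% / 100 = 64.4%

64.4%


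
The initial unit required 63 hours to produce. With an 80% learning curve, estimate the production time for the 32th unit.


Formula: T_n = T_1 * (learning_rate)^(log2(n)) where learning_rate = rate/100
Doublings = log2(32) = 5
T_n = 63 * 0.8^5
T_n = 63 * 0.3277 = 20.6 hours

20.6 hours


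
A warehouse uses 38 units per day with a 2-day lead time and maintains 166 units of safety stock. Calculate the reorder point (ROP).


Formula: ROP = (Daily Demand * Lead Time) + Safety Stock
Demand during lead time = 38 * 2 = 76 units
ROP = 76 + 166 = 242 units

242 units


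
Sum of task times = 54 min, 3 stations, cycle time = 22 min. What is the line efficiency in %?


Formula: Efficiency = Sum of Task Times / (N_stations * CT) * 100
Total station capacity = 3 stations * 22 min = 66 min
Efficiency = 54 / 66 * 100 = 81.8%

81.8%


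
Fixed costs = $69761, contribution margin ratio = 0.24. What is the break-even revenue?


Formula: BER = Fixed Costs / Contribution Margin Ratio
BER = $69761 / 0.24
BER = $290670.83 (to the nearest cent)

$290670.83


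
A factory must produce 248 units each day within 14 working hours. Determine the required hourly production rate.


Formula: Production Rate = Daily Demand / Available Hours
Rate = 248 units/day / 14 hours/day
Rate = 17.7 units/hour

17.7 units/hour


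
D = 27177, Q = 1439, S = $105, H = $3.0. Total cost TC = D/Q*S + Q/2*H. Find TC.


TC = 27177/1439 * 105 + 1439/2 * 3.0

$4141.53


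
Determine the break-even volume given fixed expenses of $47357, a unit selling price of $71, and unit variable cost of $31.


Formula: BEQ = Fixed Costs / (Price - Variable Cost)
Contribution margin = $71 - $31 = $40/unit
BEQ = ceil($47357 / $40/unit) = ceil(1183.92) = 1184 units

1184 units


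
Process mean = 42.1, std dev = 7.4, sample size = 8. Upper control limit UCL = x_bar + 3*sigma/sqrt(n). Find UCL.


UCL = 42.1 + 3 * 7.4 / sqrt(8)

49.95


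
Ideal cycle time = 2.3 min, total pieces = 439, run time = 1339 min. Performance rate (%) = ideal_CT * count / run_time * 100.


Formula: Performance = (Ideal CT * Total Count) / Run Time * 100
Ideal output time = 2.3 * 439 = 1009.7 min
Performance = 1009.7 / 1339 * 100 = 75.4%

75.4%


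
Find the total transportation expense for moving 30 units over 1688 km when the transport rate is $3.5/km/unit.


TC = dist * cost * units = 1688 * 3.5 * 30 = $177240.00

$177240.00


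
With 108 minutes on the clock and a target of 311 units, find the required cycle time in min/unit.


Formula: CT = Available Time / Number of Units
CT = 108 min / 311 units
CT = 0.35 min/unit

0.35 min/unit


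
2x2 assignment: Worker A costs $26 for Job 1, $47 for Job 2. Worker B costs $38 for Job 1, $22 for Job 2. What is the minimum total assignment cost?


Option 1: A->1 + B->2 = $26 + $22 = $48
Option 2: A->2 + B->1 = $47 + $38 = $85
Min cost = min($48, $85) = $48

$48


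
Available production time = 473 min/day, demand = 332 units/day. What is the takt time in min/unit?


Formula: Takt Time = Available Production Time / Customer Demand
Takt = 473 min/day / 332 units/day
Takt = 1.42 min/unit

1.42 min/unit


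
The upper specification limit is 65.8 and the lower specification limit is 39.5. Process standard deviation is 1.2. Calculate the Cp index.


Cp = (65.8 - 39.5) / (6 * 1.2)

3.65


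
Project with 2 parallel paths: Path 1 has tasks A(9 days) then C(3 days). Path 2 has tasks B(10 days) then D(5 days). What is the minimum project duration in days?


Path 1 = 9 + 3 = 12 days
Path 2 = 10 + 5 = 15 days
Duration = max(12, 15) = 15 days

15 days


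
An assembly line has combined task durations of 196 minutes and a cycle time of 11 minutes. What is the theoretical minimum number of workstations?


Formula: N_min = ceil(Sum of Task Times / Cycle Time)
N_min = ceil(196 min / 11 min) = ceil(17.8182)
N_min = 18 stations

18


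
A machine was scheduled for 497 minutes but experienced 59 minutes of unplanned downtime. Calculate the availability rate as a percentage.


Formula: Availability = (Planned Time - Downtime) / Planned Time * 100
Uptime = 497 - 59 = 438 min
Availability = 438 / 497 * 100 = 88.1%

88.1%


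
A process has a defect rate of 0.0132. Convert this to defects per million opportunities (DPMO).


DPMO = defect_rate * 1000000 = 0.0132 * 1000000

13200


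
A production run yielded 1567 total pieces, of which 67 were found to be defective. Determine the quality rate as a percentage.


Formula: Quality Rate = Good Pieces / Total Pieces * 100
Good pieces = 1567 - 67 = 1500
QR = 1500 / 1567 * 100 = 95.7%

95.7%


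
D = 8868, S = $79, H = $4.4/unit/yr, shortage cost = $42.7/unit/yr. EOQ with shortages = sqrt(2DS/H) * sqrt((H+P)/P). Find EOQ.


Formula: EOQ* = sqrt(2DS/H) * sqrt((H+P)/P)
Base EOQ = sqrt(2*8868*79/4.4) = 564.31 units
Correction = sqrt((4.4+42.7)/42.7) = 1.05026
EOQ* = 564.31 * 1.05026 = 592.7 units

592.7 units


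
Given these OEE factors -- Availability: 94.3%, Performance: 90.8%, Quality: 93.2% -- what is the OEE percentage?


Formula: OEE = Availability * Performance * Quality / 10000
A * P = 94.3% * 90.8% / 100 = 85.62%
OEE = 85.62% * 93.2% / 100 = 79.8%

79.8%


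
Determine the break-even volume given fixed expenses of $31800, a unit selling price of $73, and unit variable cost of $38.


Formula: BEQ = Fixed Costs / (Price - Variable Cost)
Contribution margin = $73 - $38 = $35/unit
BEQ = ceil($31800 / $35/unit) = ceil(908.57) = 909 units

909 units


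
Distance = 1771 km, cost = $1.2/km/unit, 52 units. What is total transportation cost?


TC = dist * cost * units = 1771 * 1.2 * 52 = $110510.40

$110510.40


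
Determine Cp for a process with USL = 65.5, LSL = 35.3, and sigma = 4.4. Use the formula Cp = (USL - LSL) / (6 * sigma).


Cp = (65.5 - 35.3) / (6 * 4.4)

1.14


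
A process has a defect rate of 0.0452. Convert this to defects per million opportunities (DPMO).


DPMO = defect_rate * 1000000 = 0.0452 * 1000000

45200


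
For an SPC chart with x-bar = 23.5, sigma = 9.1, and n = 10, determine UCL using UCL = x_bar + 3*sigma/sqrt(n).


UCL = 23.5 + 3 * 9.1 / sqrt(10)

32.13


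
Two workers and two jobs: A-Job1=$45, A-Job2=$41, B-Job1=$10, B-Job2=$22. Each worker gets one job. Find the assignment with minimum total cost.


Option 1: A->1 + B->2 = $45 + $22 = $67
Option 2: A->2 + B->1 = $41 + $10 = $51
Min cost = min($67, $51) = $51

$51


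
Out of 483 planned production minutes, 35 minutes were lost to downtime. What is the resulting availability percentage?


Formula: Availability = (Planned Time - Downtime) / Planned Time * 100
Uptime = 483 - 35 = 448 min
Availability = 448 / 483 * 100 = 92.8%

92.8%


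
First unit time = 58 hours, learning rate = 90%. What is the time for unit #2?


Formula: T_n = T_1 * (learning_rate)^(log2(n)) where learning_rate = rate/100
Doublings = log2(2) = 1
T_n = 58 * 0.9^1
T_n = 58 * 0.9 = 52.2 hours

52.2 hours


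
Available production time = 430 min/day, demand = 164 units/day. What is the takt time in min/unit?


Formula: Takt Time = Available Production Time / Customer Demand
Takt = 430 min/day / 164 units/day
Takt = 2.62 min/unit

2.62 min/unit


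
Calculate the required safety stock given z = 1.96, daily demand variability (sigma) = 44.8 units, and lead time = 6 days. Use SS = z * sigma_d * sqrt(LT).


Formula: SS = z * sigma_d * sqrt(LT)
sqrt(LT) = sqrt(6) = 2.4495
SS = 1.96 * 44.8 * 2.4495
SS = 215.1 units

215.1 units


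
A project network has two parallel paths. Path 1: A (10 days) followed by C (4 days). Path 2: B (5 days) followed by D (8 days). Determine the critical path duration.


Path 1 = 10 + 4 = 14 days
Path 2 = 5 + 8 = 13 days
Duration = max(14, 13) = 14 days

14 days


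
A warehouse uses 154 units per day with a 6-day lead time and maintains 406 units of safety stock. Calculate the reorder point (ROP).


Formula: ROP = (Daily Demand * Lead Time) + Safety Stock
Demand during lead time = 154 * 6 = 924 units
ROP = 924 + 406 = 1330 units

1330 units


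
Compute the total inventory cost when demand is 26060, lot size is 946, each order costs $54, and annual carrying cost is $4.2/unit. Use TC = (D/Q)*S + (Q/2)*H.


TC = 26060/946 * 54 + 946/2 * 4.2

$3474.17


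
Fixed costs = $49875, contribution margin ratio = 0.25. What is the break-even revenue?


Formula: BER = Fixed Costs / Contribution Margin Ratio
BER = $49875 / 0.25
BER = $199500.00 (to the nearest cent)

$199500.00


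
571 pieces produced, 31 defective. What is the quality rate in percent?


Formula: Quality Rate = Good Pieces / Total Pieces * 100
Good pieces = 571 - 31 = 540
QR = 540 / 571 * 100 = 94.6%

94.6%


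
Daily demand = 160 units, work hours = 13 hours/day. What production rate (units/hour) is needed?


Formula: Production Rate = Daily Demand / Available Hours
Rate = 160 units/day / 13 hours/day
Rate = 12.3 units/hour

12.3 units/hour


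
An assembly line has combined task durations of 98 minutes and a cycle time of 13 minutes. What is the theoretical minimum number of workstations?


Formula: N_min = ceil(Sum of Task Times / Cycle Time)
N_min = ceil(98 min / 13 min) = ceil(7.5385)
N_min = 8 stations

8


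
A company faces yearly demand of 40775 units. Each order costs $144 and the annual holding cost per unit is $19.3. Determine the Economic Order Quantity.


Formula: EOQ = sqrt(2 * D * S / H)
Numerator: 2 * 40775 * 144 = 11743200
2DS/H = 11743200 / 19.3 = 608456.0
EOQ = sqrt(608456.0) = 780.0 units

780.0 units


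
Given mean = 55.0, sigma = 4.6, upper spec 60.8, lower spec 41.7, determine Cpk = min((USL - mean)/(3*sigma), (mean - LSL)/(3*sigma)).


Cpu = (60.8 - 55.0) / (3 * 4.6) = 0.42
Cpl = (55.0 - 41.7) / (3 * 4.6) = 0.96
Cpk = min(0.42, 0.96) = 0.42

0.42


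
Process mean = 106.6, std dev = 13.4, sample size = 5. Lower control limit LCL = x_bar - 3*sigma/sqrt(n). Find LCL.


LCL = 106.6 - 3 * 13.4 / sqrt(5)

88.62


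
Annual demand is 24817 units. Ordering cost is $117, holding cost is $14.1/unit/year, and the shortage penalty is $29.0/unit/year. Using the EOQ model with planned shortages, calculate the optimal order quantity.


Formula: EOQ* = sqrt(2DS/H) * sqrt((H+P)/P)
Base EOQ = sqrt(2*24817*117/14.1) = 641.76 units
Correction = sqrt((14.1+29.0)/29.0) = 1.2191
EOQ* = 641.76 * 1.2191 = 782.4 units

782.4 units


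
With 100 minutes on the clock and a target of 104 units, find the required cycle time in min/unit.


Formula: CT = Available Time / Number of Units
CT = 100 min / 104 units
CT = 0.96 min/unit

0.96 min/unit


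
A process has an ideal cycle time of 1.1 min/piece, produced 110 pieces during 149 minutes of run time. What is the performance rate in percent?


Formula: Performance = (Ideal CT * Total Count) / Run Time * 100
Ideal output time = 1.1 * 110 = 121.0 min
Performance = 121.0 / 149 * 100 = 81.2%

81.2%


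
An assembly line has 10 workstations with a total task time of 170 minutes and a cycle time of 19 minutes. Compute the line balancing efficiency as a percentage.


Formula: Efficiency = Sum of Task Times / (N_stations * CT) * 100
Total station capacity = 10 stations * 19 min = 190 min
Efficiency = 170 / 190 * 100 = 89.5%

89.5%


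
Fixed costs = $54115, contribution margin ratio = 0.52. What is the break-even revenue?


Formula: BER = Fixed Costs / Contribution Margin Ratio
BER = $54115 / 0.52
BER = $104067.31 (to the nearest cent)

$104067.31


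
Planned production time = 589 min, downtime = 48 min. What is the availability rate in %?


Formula: Availability = (Planned Time - Downtime) / Planned Time * 100
Uptime = 589 - 48 = 541 min
Availability = 541 / 589 * 100 = 91.9%

91.9%


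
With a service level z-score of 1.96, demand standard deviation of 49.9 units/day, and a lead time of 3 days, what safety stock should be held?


Formula: SS = z * sigma_d * sqrt(LT)
sqrt(LT) = sqrt(3) = 1.7321
SS = 1.96 * 49.9 * 1.7321
SS = 169.4 units

169.4 units


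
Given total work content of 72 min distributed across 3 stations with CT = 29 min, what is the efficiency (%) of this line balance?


Formula: Efficiency = Sum of Task Times / (N_stations * CT) * 100
Total station capacity = 3 stations * 29 min = 87 min
Efficiency = 72 / 87 * 100 = 82.8%

82.8%


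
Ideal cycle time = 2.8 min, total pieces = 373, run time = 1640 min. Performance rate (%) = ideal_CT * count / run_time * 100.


Formula: Performance = (Ideal CT * Total Count) / Run Time * 100
Ideal output time = 2.8 * 373 = 1044.4 min
Performance = 1044.4 / 1640 * 100 = 63.7%

63.7%


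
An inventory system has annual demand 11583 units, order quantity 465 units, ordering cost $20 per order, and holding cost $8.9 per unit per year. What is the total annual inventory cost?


TC = 11583/465 * 20 + 465/2 * 8.9

$2567.44


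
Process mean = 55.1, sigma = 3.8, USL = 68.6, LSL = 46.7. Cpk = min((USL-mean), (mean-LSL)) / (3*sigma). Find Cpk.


Cpu = (68.6 - 55.1) / (3 * 3.8) = 1.18
Cpl = (55.1 - 46.7) / (3 * 3.8) = 0.74
Cpk = min(1.18, 0.74) = 0.74

0.74


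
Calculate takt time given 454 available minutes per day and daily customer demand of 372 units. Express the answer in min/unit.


Formula: Takt Time = Available Production Time / Customer Demand
Takt = 454 min/day / 372 units/day
Takt = 1.22 min/unit

1.22 min/unit


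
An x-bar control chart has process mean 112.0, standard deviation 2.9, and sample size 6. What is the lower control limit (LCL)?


LCL = 112.0 - 3 * 2.9 / sqrt(6)

108.45


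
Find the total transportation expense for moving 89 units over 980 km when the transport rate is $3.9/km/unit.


TC = dist * cost * units = 980 * 3.9 * 89 = $340158.00

$340158.00


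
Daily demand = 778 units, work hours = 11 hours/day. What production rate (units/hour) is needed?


Formula: Production Rate = Daily Demand / Available Hours
Rate = 778 units/day / 11 hours/day
Rate = 70.7 units/hour

70.7 units/hour


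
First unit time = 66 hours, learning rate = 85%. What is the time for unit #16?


Formula: T_n = T_1 * (learning_rate)^(log2(n)) where learning_rate = rate/100
Doublings = log2(16) = 4
T_n = 66 * 0.85^4
T_n = 66 * 0.522 = 34.5 hours

34.5 hours


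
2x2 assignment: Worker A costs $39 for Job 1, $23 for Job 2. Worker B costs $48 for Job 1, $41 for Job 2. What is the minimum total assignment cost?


Option 1: A->1 + B->2 = $39 + $41 = $80
Option 2: A->2 + B->1 = $23 + $48 = $71
Min cost = min($80, $71) = $71

$71


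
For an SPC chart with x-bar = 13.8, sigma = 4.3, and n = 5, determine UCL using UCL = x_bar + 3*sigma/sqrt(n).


UCL = 13.8 + 3 * 4.3 / sqrt(5)

19.57


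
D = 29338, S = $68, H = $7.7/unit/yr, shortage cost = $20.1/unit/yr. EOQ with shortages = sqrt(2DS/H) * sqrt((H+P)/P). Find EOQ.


Formula: EOQ* = sqrt(2DS/H) * sqrt((H+P)/P)
Base EOQ = sqrt(2*29338*68/7.7) = 719.85 units
Correction = sqrt((7.7+20.1)/20.1) = 1.17605
EOQ* = 719.85 * 1.17605 = 846.6 units

846.6 units


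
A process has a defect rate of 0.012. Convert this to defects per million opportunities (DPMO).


DPMO = defect_rate * 1000000 = 0.012 * 1000000

12000


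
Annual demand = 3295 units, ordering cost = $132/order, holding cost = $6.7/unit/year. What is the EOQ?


Formula: EOQ = sqrt(2 * D * S / H)
Numerator: 2 * 3295 * 132 = 869880
2DS/H = 869880 / 6.7 = 129832.8
EOQ = sqrt(129832.8) = 360.3 units

360.3 units


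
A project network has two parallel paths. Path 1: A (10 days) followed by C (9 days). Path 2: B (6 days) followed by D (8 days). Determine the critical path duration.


Path 1 = 10 + 9 = 19 days
Path 2 = 6 + 8 = 14 days
Duration = max(19, 14) = 19 days

19 days


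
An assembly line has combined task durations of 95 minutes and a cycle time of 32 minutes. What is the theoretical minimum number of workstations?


Formula: N_min = ceil(Sum of Task Times / Cycle Time)
N_min = ceil(95 min / 32 min) = ceil(2.9688)
N_min = 3 stations

3


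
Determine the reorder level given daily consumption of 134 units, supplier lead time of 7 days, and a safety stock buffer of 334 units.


Formula: ROP = (Daily Demand * Lead Time) + Safety Stock
Demand during lead time = 134 * 7 = 938 units
ROP = 938 + 334 = 1272 units

1272 units


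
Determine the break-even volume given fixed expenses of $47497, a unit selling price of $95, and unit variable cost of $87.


Formula: BEQ = Fixed Costs / (Price - Variable Cost)
Contribution margin = $95 - $87 = $8/unit
BEQ = ceil($47497 / $8/unit) = ceil(5937.12) = 5938 units

5938 units


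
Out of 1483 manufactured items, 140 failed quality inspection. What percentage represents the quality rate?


Formula: Quality Rate = Good Pieces / Total Pieces * 100
Good pieces = 1483 - 140 = 1343
QR = 1343 / 1483 * 100 = 90.6%

90.6%


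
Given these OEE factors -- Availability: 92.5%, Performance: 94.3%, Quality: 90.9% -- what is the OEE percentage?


Formula: OEE = Availability * Performance * Quality / 10000
A * P = 92.5% * 94.3% / 100 = 87.23%
OEE = 87.23% * 90.9% / 100 = 79.3%

79.3%


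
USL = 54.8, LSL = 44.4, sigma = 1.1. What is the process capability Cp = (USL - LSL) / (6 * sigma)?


Cp = (54.8 - 44.4) / (6 * 1.1)

1.58


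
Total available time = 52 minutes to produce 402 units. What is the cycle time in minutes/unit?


Formula: CT = Available Time / Number of Units
CT = 52 min / 402 units
CT = 0.13 min/unit

0.13 min/unit


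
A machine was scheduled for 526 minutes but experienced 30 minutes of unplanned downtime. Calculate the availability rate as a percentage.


Formula: Availability = (Planned Time - Downtime) / Planned Time * 100
Uptime = 526 - 30 = 496 min
Availability = 496 / 526 * 100 = 94.3%

94.3%


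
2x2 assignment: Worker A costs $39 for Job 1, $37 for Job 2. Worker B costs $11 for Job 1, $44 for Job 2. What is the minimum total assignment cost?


Option 1: A->1 + B->2 = $39 + $44 = $83
Option 2: A->2 + B->1 = $37 + $11 = $48
Min cost = min($83, $48) = $48

$48


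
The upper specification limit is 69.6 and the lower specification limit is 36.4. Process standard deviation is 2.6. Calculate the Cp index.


Cp = (69.6 - 36.4) / (6 * 2.6)

2.13


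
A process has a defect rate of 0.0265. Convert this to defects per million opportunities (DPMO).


DPMO = defect_rate * 1000000 = 0.0265 * 1000000

26500


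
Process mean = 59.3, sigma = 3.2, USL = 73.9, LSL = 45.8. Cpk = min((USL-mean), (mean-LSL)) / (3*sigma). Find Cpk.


Cpu = (73.9 - 59.3) / (3 * 3.2) = 1.52
Cpl = (59.3 - 45.8) / (3 * 3.2) = 1.41
Cpk = min(1.52, 1.41) = 1.41

1.41


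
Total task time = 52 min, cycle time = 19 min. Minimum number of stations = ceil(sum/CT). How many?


Formula: N_min = ceil(Sum of Task Times / Cycle Time)
N_min = ceil(52 min / 19 min) = ceil(2.7368)
N_min = 3 stations

3


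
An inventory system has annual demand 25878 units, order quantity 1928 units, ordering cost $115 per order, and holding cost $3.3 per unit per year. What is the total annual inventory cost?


TC = 25878/1928 * 115 + 1928/2 * 3.3

$4724.75


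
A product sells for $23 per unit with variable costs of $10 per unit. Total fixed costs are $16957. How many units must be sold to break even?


Formula: BEQ = Fixed Costs / (Price - Variable Cost)
Contribution margin = $23 - $10 = $13/unit
BEQ = ceil($16957 / $13/unit) = ceil(1304.38) = 1305 units

1305 units


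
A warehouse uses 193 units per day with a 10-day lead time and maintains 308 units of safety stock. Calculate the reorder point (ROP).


Formula: ROP = (Daily Demand * Lead Time) + Safety Stock
Demand during lead time = 193 * 10 = 1930 units
ROP = 1930 + 308 = 2238 units

2238 units


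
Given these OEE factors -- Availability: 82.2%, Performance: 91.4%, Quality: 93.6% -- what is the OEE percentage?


Formula: OEE = Availability * Performance * Quality / 10000
A * P = 82.2% * 91.4% / 100 = 75.13%
OEE = 75.13% * 93.6% / 100 = 70.3%

70.3%


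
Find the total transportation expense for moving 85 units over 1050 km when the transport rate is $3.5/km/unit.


TC = dist * cost * units = 1050 * 3.5 * 85 = $312375.00

$312375.00


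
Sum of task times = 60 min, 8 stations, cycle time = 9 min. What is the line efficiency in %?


Formula: Efficiency = Sum of Task Times / (N_stations * CT) * 100
Total station capacity = 8 stations * 9 min = 72 min
Efficiency = 60 / 72 * 100 = 83.3%

83.3%


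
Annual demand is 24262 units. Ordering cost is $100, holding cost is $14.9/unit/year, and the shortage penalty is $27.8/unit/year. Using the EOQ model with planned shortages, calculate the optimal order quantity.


Formula: EOQ* = sqrt(2DS/H) * sqrt((H+P)/P)
Base EOQ = sqrt(2*24262*100/14.9) = 570.67 units
Correction = sqrt((14.9+27.8)/27.8) = 1.23934
EOQ* = 570.67 * 1.23934 = 707.3 units

707.3 units


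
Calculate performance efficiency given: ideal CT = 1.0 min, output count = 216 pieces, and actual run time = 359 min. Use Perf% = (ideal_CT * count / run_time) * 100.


Formula: Performance = (Ideal CT * Total Count) / Run Time * 100
Ideal output time = 1.0 * 216 = 216.0 min
Performance = 216.0 / 359 * 100 = 60.2%

60.2%


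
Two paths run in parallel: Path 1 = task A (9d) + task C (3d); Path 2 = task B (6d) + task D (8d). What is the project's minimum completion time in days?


Path 1 = 9 + 3 = 12 days
Path 2 = 6 + 8 = 14 days
Duration = max(12, 14) = 14 days

14 days


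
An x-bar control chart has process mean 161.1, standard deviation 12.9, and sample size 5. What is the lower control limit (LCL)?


LCL = 161.1 - 3 * 12.9 / sqrt(5)

143.79


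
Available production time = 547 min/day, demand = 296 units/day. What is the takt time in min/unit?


Formula: Takt Time = Available Production Time / Customer Demand
Takt = 547 min/day / 296 units/day
Takt = 1.85 min/unit

1.85 min/unit


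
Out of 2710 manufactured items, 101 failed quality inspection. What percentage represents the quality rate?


Formula: Quality Rate = Good Pieces / Total Pieces * 100
Good pieces = 2710 - 101 = 2609
QR = 2609 / 2710 * 100 = 96.3%

96.3%


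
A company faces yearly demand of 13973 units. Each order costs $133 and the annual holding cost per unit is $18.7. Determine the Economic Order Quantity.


Formula: EOQ = sqrt(2 * D * S / H)
Numerator: 2 * 13973 * 133 = 3716818
2DS/H = 3716818 / 18.7 = 198760.3
EOQ = sqrt(198760.3) = 445.8 units

445.8 units


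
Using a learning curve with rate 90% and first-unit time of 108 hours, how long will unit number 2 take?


Formula: T_n = T_1 * (learning_rate)^(log2(n)) where learning_rate = rate/100
Doublings = log2(2) = 1
T_n = 108 * 0.9^1
T_n = 108 * 0.9 = 97.2 hours

97.2 hours


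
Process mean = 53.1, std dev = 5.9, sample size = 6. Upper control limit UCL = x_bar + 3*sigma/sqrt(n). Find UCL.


UCL = 53.1 + 3 * 5.9 / sqrt(6)

60.33


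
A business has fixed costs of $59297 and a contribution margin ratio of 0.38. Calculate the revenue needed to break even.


Formula: BER = Fixed Costs / Contribution Margin Ratio
BER = $59297 / 0.38
BER = $156044.74 (to the nearest cent)

$156044.74


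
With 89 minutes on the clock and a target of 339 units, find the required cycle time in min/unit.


Formula: CT = Available Time / Number of Units
CT = 89 min / 339 units
CT = 0.26 min/unit

0.26 min/unit


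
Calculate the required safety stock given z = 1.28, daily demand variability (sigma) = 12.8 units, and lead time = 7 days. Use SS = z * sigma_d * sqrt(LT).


Formula: SS = z * sigma_d * sqrt(LT)
sqrt(LT) = sqrt(7) = 2.6458
SS = 1.28 * 12.8 * 2.6458
SS = 43.3 units

43.3 units


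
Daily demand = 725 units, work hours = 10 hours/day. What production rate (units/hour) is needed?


Formula: Production Rate = Daily Demand / Available Hours
Rate = 725 units/day / 10 hours/day
Rate = 72.5 units/hour

72.5 units/hour


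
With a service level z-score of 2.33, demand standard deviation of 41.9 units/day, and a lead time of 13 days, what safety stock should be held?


Formula: SS = z * sigma_d * sqrt(LT)
sqrt(LT) = sqrt(13) = 3.6056
SS = 2.33 * 41.9 * 3.6056
SS = 352.0 units

352.0 units


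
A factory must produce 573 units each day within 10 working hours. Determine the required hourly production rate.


Formula: Production Rate = Daily Demand / Available Hours
Rate = 573 units/day / 10 hours/day
Rate = 57.3 units/hour

57.3 units/hour


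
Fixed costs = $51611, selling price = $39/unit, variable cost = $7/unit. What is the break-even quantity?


Formula: BEQ = Fixed Costs / (Price - Variable Cost)
Contribution margin = $39 - $7 = $32/unit
BEQ = ceil($51611 / $32/unit) = ceil(1612.84) = 1613 units

1613 units


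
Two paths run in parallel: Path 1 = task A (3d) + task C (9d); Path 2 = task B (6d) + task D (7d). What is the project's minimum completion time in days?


Path 1 = 3 + 9 = 12 days
Path 2 = 6 + 7 = 13 days
Duration = max(12, 13) = 13 days

13 days


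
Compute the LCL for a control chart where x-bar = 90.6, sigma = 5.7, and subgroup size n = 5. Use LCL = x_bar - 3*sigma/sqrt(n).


LCL = 90.6 - 3 * 5.7 / sqrt(5)

82.95


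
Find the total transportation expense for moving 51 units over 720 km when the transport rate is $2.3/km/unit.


TC = dist * cost * units = 720 * 2.3 * 51 = $84456.00

$84456.00


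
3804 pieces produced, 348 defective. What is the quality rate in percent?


Formula: Quality Rate = Good Pieces / Total Pieces * 100
Good pieces = 3804 - 348 = 3456
QR = 3456 / 3804 * 100 = 90.9%

90.9%


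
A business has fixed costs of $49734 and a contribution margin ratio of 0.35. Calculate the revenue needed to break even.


Formula: BER = Fixed Costs / Contribution Margin Ratio
BER = $49734 / 0.35
BER = $142097.14 (to the nearest cent)

$142097.14


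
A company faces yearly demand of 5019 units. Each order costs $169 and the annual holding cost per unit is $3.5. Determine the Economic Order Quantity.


Formula: EOQ = sqrt(2 * D * S / H)
Numerator: 2 * 5019 * 169 = 1696422
2DS/H = 1696422 / 3.5 = 484692.0
EOQ = sqrt(484692.0) = 696.2 units

696.2 units


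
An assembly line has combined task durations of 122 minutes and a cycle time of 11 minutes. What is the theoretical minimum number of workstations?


Formula: N_min = ceil(Sum of Task Times / Cycle Time)
N_min = ceil(122 min / 11 min) = ceil(11.0909)
N_min = 12 stations

12


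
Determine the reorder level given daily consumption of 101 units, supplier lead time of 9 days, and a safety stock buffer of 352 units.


Formula: ROP = (Daily Demand * Lead Time) + Safety Stock
Demand during lead time = 101 * 9 = 909 units
ROP = 909 + 352 = 1261 units

1261 units


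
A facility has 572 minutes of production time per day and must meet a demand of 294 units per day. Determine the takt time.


Formula: Takt Time = Available Production Time / Customer Demand
Takt = 572 min/day / 294 units/day
Takt = 1.95 min/unit

1.95 min/unit


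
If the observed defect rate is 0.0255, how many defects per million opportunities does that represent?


DPMO = defect_rate * 1000000 = 0.0255 * 1000000

25500


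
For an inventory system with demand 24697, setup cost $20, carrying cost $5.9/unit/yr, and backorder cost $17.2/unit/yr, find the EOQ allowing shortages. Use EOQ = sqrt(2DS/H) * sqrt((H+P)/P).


Formula: EOQ* = sqrt(2DS/H) * sqrt((H+P)/P)
Base EOQ = sqrt(2*24697*20/5.9) = 409.19 units
Correction = sqrt((5.9+17.2)/17.2) = 1.15889
EOQ* = 409.19 * 1.15889 = 474.2 units

474.2 units


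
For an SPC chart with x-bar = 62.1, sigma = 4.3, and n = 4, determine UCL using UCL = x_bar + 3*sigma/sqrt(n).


UCL = 62.1 + 3 * 4.3 / sqrt(4)

68.55


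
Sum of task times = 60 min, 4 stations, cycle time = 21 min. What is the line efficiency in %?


Formula: Efficiency = Sum of Task Times / (N_stations * CT) * 100
Total station capacity = 4 stations * 21 min = 84 min
Efficiency = 60 / 84 * 100 = 71.4%

71.4%


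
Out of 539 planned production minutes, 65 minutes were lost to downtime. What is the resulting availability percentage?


Formula: Availability = (Planned Time - Downtime) / Planned Time * 100
Uptime = 539 - 65 = 474 min
Availability = 474 / 539 * 100 = 87.9%

87.9%


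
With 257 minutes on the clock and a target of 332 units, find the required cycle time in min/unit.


Formula: CT = Available Time / Number of Units
CT = 257 min / 332 units
CT = 0.77 min/unit

0.77 min/unit


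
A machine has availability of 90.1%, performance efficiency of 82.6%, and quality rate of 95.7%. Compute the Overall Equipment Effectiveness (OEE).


Formula: OEE = Availability * Performance * Quality / 10000
A * P = 90.1% * 82.6% / 100 = 74.42%
OEE = 74.42% * 95.7% / 100 = 71.2%

71.2%


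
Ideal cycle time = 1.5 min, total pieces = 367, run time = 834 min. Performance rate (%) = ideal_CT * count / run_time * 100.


Formula: Performance = (Ideal CT * Total Count) / Run Time * 100
Ideal output time = 1.5 * 367 = 550.5 min
Performance = 550.5 / 834 * 100 = 66.0%

66.0%


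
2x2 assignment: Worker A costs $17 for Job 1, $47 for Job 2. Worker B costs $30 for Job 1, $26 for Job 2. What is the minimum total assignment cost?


Option 1: A->1 + B->2 = $17 + $26 = $43
Option 2: A->2 + B->1 = $47 + $30 = $77
Min cost = min($43, $77) = $43

$43


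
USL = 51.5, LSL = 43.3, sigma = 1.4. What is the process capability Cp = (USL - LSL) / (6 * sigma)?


Cp = (51.5 - 43.3) / (6 * 1.4)

0.98


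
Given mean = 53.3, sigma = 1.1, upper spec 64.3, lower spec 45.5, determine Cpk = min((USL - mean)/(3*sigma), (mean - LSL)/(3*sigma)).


Cpu = (64.3 - 53.3) / (3 * 1.1) = 3.33
Cpl = (53.3 - 45.5) / (3 * 1.1) = 2.36
Cpk = min(3.33, 2.36) = 2.36

2.36


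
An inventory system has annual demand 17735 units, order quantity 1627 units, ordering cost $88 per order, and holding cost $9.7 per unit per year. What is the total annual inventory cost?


TC = 17735/1627 * 88 + 1627/2 * 9.7

$8850.19


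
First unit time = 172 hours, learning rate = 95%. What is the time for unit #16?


Formula: T_n = T_1 * (learning_rate)^(log2(n)) where learning_rate = rate/100
Doublings = log2(16) = 4
T_n = 172 * 0.95^4
T_n = 172 * 0.8145 = 140.1 hours

140.1 hours


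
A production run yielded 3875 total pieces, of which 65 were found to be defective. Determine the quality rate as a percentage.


Formula: Quality Rate = Good Pieces / Total Pieces * 100
Good pieces = 3875 - 65 = 3810
QR = 3810 / 3875 * 100 = 98.3%

98.3%


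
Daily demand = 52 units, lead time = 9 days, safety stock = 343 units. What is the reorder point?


Formula: ROP = (Daily Demand * Lead Time) + Safety Stock
Demand during lead time = 52 * 9 = 468 units
ROP = 468 + 343 = 811 units

811 units


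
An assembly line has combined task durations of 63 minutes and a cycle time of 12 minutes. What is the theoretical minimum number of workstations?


Formula: N_min = ceil(Sum of Task Times / Cycle Time)
N_min = ceil(63 min / 12 min) = ceil(5.25)
N_min = 6 stations

6


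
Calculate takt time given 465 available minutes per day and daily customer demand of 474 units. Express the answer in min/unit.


Formula: Takt Time = Available Production Time / Customer Demand
Takt = 465 min/day / 474 units/day
Takt = 0.98 min/unit

0.98 min/unit


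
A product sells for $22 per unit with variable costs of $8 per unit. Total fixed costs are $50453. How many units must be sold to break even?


Formula: BEQ = Fixed Costs / (Price - Variable Cost)
Contribution margin = $22 - $8 = $14/unit
BEQ = ceil($50453 / $14/unit) = ceil(3603.79) = 3604 units

3604 units


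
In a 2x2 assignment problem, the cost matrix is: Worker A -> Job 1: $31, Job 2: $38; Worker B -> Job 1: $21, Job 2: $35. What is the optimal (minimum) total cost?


Option 1: A->1 + B->2 = $31 + $35 = $66
Option 2: A->2 + B->1 = $38 + $21 = $59
Min cost = min($66, $59) = $59

$59
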